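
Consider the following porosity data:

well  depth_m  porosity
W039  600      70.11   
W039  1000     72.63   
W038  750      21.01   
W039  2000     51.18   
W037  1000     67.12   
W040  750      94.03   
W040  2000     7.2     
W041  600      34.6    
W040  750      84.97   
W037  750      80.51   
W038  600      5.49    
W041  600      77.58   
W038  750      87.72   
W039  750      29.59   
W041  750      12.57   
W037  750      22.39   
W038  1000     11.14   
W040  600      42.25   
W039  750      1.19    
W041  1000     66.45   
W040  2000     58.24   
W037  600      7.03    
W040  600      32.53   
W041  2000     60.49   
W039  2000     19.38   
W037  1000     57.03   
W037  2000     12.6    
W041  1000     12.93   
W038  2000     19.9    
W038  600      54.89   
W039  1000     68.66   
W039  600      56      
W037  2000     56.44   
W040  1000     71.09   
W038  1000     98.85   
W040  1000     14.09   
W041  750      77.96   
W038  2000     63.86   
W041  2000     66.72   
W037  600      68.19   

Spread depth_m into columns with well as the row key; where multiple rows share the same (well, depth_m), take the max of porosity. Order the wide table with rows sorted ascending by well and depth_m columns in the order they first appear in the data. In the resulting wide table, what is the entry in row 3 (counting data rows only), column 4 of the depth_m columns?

With rows sorted ascending by well, row 3 is well=W039. depth_m columns in first-appearance order: 600, 1000, 750, 2000; column 4 is 2000.
Long rows with well=W039, depth_m=2000: max(51.18, 19.38) = 51.18.

51.18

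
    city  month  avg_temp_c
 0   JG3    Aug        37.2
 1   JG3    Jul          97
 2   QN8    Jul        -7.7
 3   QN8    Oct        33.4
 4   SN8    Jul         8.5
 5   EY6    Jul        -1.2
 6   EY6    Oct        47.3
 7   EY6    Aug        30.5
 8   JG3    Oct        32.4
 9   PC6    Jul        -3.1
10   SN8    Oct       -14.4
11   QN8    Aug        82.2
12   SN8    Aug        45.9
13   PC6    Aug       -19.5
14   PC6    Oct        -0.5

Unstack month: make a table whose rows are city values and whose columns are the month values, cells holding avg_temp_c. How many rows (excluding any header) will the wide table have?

5 distinct city values → 5 rows.

5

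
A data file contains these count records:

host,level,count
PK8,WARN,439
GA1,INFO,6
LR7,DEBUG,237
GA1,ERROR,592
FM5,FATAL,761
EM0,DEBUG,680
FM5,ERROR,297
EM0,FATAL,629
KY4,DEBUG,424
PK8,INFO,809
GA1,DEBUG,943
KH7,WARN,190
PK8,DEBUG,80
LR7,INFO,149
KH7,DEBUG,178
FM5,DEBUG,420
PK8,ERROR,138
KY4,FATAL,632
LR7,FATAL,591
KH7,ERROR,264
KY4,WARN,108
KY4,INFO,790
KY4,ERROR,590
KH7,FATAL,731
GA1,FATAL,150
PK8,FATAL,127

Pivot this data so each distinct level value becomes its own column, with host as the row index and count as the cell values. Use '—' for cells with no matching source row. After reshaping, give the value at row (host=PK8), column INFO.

809

The long row with host=PK8, level=INFO has count=809.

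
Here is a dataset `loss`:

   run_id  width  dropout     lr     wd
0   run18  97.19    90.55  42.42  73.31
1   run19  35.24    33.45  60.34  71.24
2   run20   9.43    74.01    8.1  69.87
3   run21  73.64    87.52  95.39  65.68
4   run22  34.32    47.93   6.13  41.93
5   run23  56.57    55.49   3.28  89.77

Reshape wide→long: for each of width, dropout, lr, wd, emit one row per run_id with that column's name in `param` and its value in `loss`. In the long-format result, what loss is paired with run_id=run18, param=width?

Unpivoting turns each (run_id, wide-column) pair into one long row.
The wide cell at row run18, column width holds 97.19, so the long row (run18, width) has loss=97.19.

97.19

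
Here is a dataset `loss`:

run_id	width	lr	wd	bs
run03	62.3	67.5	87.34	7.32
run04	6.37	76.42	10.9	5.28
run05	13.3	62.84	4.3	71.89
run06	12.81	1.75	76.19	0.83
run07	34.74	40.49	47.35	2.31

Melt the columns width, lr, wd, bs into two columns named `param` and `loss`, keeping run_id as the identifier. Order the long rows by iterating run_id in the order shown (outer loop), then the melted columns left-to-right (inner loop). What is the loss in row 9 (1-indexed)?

20 rows total (5 × 4). Row 9: index ⌊(9-1)/4⌋ = 2 into run_id → run05; (9-1) mod 4 = 0 into the melted columns → width.
So row 9 is (run05, width, 13.3); loss = 13.3.

13.3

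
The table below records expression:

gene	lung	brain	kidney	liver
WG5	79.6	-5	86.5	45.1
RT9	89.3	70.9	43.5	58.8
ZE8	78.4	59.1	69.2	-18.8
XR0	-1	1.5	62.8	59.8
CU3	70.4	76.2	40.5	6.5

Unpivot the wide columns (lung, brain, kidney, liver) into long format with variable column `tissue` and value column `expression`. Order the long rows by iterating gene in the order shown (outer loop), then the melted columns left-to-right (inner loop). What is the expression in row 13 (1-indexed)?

-1

20 rows total (5 × 4). Row 13: index ⌊(13-1)/4⌋ = 3 into gene → XR0; (13-1) mod 4 = 0 into the melted columns → lung.
So row 13 is (XR0, lung, -1); expression = -1.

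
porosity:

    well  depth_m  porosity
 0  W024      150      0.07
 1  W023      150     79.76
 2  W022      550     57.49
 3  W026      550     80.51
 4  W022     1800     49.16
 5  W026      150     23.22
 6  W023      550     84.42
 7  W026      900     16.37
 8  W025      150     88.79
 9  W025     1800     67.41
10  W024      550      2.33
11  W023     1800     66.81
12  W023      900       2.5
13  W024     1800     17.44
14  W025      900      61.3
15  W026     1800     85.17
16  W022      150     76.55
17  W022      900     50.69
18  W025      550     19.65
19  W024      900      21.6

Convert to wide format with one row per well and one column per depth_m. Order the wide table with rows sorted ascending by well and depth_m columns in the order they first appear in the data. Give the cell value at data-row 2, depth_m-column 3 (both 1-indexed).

66.81

With rows sorted ascending by well, row 2 is well=W023. depth_m columns in first-appearance order: 150, 550, 1800, 900; column 3 is 1800.
Long rows with well=W023, depth_m=1800: porosity = 66.81.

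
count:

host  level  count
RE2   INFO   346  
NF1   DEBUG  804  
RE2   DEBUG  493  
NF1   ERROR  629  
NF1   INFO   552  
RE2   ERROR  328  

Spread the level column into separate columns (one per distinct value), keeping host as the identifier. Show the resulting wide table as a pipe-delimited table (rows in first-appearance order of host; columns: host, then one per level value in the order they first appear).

Columns: host plus the 3 distinct level values (INFO, DEBUG, ERROR).
For example, row RE2 column INFO takes count=346 from the long row (RE2, INFO).

| host | INFO | DEBUG | ERROR |
| RE2 | 346 | 493 | 328 |
| NF1 | 552 | 804 | 629 |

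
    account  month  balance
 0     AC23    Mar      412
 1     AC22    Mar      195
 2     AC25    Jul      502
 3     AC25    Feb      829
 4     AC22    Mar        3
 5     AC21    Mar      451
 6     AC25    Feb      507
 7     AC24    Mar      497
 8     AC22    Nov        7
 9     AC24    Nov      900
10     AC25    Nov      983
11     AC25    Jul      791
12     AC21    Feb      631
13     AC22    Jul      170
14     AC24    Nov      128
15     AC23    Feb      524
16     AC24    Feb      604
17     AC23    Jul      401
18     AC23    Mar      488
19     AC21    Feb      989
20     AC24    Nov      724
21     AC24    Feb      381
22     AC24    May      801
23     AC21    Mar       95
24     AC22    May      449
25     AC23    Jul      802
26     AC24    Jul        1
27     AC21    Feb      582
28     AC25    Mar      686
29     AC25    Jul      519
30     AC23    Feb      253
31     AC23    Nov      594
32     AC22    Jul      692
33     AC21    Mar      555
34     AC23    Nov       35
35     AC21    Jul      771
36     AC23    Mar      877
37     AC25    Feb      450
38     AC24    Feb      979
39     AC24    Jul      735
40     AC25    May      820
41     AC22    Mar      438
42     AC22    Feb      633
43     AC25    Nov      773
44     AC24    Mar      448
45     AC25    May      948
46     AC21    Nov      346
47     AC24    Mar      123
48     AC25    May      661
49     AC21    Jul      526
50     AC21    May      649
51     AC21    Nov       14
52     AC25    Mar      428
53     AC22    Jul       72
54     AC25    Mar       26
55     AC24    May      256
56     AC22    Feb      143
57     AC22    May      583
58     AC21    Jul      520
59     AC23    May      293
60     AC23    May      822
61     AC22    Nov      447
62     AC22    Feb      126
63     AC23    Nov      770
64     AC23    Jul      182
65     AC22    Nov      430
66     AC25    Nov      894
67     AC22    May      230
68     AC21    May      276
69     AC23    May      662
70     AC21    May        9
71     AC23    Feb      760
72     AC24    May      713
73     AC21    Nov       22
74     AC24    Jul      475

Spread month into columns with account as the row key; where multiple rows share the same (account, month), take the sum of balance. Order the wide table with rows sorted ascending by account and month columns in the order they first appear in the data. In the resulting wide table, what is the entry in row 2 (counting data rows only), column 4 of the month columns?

884

With rows sorted ascending by account, row 2 is account=AC22. month columns in first-appearance order: Mar, Jul, Feb, Nov, May; column 4 is Nov.
Long rows with account=AC22, month=Nov: 7 + 447 + 430 = 884.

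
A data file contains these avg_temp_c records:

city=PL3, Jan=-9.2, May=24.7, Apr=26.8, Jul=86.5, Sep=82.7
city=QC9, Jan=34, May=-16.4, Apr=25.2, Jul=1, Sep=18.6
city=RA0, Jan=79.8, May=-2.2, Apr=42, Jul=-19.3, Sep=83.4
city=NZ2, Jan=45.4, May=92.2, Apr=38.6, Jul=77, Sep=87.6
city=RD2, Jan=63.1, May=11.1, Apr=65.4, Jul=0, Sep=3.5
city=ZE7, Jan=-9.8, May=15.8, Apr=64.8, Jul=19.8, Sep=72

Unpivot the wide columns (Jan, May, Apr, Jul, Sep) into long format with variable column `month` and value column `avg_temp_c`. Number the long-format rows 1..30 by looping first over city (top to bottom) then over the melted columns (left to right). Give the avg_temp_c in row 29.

19.8

30 rows total (6 × 5). Row 29: index ⌊(29-1)/5⌋ = 5 into city → ZE7; (29-1) mod 5 = 3 into the melted columns → Jul.
So row 29 is (ZE7, Jul, 19.8); avg_temp_c = 19.8.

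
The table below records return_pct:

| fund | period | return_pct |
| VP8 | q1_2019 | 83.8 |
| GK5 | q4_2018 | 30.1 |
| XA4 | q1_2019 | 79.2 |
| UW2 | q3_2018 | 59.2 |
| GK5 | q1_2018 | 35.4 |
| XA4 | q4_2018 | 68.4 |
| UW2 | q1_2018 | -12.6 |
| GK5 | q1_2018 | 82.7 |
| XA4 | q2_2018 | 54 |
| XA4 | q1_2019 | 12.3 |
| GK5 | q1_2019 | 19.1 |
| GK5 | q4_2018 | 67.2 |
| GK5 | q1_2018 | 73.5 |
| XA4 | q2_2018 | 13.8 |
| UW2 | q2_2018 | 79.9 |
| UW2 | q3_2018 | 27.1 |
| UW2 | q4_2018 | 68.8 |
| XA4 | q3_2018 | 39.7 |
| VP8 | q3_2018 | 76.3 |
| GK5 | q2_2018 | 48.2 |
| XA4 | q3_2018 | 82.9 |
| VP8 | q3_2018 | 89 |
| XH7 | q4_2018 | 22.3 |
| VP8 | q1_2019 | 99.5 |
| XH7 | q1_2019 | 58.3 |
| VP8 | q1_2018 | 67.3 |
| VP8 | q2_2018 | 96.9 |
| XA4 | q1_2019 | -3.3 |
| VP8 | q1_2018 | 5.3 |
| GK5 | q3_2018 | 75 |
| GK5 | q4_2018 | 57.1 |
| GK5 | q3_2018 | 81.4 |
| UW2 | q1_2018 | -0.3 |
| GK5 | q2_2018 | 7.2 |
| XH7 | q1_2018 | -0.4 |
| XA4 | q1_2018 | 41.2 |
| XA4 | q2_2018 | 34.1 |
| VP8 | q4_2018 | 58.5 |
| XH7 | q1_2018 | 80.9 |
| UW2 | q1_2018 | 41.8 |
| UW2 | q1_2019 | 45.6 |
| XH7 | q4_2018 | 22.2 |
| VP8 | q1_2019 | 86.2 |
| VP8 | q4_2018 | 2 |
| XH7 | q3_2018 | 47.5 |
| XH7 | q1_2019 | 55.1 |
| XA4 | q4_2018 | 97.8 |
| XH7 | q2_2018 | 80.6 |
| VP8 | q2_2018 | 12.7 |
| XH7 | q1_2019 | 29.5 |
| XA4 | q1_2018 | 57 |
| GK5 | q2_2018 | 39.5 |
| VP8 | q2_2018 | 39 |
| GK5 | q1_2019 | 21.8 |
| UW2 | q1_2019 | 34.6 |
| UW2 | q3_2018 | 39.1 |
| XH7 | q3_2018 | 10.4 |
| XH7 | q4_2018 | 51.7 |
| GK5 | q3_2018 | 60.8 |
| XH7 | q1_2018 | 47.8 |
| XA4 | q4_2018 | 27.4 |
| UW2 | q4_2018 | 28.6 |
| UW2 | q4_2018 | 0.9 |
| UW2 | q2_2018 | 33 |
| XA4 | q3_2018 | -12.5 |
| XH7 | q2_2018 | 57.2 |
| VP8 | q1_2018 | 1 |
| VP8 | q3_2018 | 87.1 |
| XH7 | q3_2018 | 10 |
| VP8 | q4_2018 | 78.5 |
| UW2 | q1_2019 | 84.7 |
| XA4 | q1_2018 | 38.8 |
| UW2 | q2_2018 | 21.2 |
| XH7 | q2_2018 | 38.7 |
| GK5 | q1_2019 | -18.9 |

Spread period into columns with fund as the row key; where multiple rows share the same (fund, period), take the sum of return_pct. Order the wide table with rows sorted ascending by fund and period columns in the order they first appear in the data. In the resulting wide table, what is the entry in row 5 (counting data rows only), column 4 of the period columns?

With rows sorted ascending by fund, row 5 is fund=XH7. period columns in first-appearance order: q1_2019, q4_2018, q3_2018, q1_2018, q2_2018; column 4 is q1_2018.
Long rows with fund=XH7, period=q1_2018: -0.4 + 80.9 + 47.8 = 128.3.

128.3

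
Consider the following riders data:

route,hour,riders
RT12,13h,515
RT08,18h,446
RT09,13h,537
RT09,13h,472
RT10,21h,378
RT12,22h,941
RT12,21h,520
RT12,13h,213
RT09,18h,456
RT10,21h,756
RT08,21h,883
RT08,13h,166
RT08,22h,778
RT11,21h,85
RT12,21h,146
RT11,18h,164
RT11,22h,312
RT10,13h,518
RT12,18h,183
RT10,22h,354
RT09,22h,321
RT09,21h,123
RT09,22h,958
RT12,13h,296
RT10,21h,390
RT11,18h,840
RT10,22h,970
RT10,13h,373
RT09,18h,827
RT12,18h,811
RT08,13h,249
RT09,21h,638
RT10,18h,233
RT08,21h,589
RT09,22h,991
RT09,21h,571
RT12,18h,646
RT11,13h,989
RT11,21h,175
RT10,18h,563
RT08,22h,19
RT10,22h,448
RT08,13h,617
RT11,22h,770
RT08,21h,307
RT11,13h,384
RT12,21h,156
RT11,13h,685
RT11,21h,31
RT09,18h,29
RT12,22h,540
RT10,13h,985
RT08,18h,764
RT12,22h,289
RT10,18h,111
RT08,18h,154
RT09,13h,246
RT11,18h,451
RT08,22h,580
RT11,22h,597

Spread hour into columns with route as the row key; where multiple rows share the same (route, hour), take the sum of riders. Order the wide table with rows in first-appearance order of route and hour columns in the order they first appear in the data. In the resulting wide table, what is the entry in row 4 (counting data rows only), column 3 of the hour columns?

1524

With rows in first-appearance order of route, row 4 is route=RT10. hour columns in first-appearance order: 13h, 18h, 21h, 22h; column 3 is 21h.
Long rows with route=RT10, hour=21h: 378 + 756 + 390 = 1524.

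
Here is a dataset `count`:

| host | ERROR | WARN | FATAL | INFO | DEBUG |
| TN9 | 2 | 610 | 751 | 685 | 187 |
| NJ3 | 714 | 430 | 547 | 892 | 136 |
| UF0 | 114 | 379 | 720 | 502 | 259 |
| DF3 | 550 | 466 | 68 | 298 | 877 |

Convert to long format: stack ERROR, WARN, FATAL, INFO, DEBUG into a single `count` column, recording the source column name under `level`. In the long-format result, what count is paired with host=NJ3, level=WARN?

Unpivoting turns each (host, wide-column) pair into one long row.
The wide cell at row NJ3, column WARN holds 430, so the long row (NJ3, WARN) has count=430.

430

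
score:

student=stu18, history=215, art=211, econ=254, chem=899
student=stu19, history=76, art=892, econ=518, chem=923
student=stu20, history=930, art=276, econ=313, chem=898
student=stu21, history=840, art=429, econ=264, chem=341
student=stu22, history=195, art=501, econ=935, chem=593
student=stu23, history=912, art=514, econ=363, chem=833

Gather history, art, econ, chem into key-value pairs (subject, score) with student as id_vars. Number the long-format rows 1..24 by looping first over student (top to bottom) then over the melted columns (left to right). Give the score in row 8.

24 rows total (6 × 4). Row 8: index ⌊(8-1)/4⌋ = 1 into student → stu19; (8-1) mod 4 = 3 into the melted columns → chem.
So row 8 is (stu19, chem, 923); score = 923.

923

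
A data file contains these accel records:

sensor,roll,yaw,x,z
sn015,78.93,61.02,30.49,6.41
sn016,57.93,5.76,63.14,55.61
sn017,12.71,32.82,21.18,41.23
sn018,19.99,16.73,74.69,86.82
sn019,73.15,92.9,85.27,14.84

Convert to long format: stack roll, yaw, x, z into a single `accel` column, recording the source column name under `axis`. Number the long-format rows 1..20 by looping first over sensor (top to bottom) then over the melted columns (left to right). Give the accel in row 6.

20 rows total (5 × 4). Row 6: index ⌊(6-1)/4⌋ = 1 into sensor → sn016; (6-1) mod 4 = 1 into the melted columns → yaw.
So row 6 is (sn016, yaw, 5.76); accel = 5.76.

5.76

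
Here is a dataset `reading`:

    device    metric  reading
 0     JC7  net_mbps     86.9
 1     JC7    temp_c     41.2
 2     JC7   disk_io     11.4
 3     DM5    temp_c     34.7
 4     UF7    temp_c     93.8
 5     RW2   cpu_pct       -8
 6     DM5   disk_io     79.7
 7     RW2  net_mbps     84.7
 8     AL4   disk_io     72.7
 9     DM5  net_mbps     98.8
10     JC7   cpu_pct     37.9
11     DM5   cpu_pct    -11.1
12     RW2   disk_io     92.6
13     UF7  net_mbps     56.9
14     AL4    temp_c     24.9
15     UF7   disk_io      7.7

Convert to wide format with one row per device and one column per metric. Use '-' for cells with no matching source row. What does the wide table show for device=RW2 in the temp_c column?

No long-format row has device=RW2 and metric=temp_c, so the cell is -.

-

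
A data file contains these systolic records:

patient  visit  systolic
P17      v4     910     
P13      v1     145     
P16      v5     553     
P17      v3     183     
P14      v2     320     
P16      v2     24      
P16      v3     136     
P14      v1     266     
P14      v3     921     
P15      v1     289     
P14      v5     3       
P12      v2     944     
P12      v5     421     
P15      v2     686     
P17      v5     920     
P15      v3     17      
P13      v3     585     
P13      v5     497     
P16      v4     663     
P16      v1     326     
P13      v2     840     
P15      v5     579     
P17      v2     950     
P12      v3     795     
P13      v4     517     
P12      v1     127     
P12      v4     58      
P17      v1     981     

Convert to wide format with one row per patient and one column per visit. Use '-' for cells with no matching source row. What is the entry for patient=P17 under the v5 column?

920

The long row with patient=P17, visit=v5 has systolic=920.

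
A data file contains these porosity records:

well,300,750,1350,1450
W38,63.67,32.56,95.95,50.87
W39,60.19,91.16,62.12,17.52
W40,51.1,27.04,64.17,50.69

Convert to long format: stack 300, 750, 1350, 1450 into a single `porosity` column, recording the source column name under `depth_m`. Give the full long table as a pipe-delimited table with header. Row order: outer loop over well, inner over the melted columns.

| well | depth_m | porosity |
| W38 | 300 | 63.67 |
| W38 | 750 | 32.56 |
| W38 | 1350 | 95.95 |
| W38 | 1450 | 50.87 |
| W39 | 300 | 60.19 |
| W39 | 750 | 91.16 |
| W39 | 1350 | 62.12 |
| W39 | 1450 | 17.52 |
| W40 | 300 | 51.1 |
| W40 | 750 | 27.04 |
| W40 | 1350 | 64.17 |
| W40 | 1450 | 50.69 |

Each (well, column) pair becomes one row: 3 × 4 = 12 rows.
For example, (W38, 300) → porosity=63.67.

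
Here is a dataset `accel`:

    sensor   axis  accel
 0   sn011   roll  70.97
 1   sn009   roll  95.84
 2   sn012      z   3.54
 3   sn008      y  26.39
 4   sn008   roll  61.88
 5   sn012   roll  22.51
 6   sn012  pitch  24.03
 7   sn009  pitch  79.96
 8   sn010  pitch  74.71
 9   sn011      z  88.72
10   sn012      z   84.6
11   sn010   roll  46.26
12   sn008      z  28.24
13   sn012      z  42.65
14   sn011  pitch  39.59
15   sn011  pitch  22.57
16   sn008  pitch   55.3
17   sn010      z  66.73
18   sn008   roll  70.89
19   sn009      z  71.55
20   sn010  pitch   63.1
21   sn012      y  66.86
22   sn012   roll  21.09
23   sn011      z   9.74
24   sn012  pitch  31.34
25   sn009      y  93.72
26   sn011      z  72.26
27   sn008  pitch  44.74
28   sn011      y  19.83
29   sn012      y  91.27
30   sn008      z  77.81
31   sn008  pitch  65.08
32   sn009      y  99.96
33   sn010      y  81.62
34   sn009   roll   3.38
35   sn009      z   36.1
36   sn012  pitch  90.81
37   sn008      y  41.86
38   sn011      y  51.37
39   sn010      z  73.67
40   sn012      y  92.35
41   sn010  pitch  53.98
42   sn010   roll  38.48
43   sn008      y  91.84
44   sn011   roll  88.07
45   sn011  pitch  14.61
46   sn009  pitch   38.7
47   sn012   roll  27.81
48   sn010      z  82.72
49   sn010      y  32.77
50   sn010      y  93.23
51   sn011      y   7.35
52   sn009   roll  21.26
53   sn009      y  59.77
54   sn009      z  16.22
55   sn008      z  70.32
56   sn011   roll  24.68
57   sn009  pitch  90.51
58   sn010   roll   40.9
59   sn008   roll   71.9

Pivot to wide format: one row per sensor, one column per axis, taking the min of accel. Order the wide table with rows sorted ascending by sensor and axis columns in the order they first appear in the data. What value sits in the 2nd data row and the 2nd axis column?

With rows sorted ascending by sensor, row 2 is sensor=sn009. axis columns in first-appearance order: roll, z, y, pitch; column 2 is z.
Long rows with sensor=sn009, axis=z: min(71.55, 36.1, 16.22) = 16.22.

16.22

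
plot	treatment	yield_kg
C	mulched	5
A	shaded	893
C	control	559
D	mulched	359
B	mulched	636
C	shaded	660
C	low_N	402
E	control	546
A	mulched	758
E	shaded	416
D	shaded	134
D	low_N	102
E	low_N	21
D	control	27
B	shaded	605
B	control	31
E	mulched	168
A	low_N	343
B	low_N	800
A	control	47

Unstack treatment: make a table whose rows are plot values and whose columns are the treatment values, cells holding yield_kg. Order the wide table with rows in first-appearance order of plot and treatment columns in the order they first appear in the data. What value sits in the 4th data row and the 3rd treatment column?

31

With rows in first-appearance order of plot, row 4 is plot=B. treatment columns in first-appearance order: mulched, shaded, control, low_N; column 3 is control.
Long rows with plot=B, treatment=control: yield_kg = 31.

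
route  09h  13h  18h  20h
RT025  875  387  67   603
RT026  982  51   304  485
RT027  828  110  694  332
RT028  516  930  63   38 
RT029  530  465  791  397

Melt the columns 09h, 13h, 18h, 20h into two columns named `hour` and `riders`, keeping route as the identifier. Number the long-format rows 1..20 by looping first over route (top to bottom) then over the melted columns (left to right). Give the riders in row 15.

63

20 rows total (5 × 4). Row 15: index ⌊(15-1)/4⌋ = 3 into route → RT028; (15-1) mod 4 = 2 into the melted columns → 18h.
So row 15 is (RT028, 18h, 63); riders = 63.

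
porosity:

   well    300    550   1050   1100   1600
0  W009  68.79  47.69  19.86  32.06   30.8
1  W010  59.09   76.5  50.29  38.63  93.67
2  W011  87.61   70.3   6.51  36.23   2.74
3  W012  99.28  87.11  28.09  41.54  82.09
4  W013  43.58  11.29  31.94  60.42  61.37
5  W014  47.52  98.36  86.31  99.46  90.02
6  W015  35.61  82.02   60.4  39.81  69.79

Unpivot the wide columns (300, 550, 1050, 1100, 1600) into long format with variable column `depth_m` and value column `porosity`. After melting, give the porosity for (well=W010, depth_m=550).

Unpivoting turns each (well, wide-column) pair into one long row.
The wide cell at row W010, column 550 holds 76.5, so the long row (W010, 550) has porosity=76.5.

76.5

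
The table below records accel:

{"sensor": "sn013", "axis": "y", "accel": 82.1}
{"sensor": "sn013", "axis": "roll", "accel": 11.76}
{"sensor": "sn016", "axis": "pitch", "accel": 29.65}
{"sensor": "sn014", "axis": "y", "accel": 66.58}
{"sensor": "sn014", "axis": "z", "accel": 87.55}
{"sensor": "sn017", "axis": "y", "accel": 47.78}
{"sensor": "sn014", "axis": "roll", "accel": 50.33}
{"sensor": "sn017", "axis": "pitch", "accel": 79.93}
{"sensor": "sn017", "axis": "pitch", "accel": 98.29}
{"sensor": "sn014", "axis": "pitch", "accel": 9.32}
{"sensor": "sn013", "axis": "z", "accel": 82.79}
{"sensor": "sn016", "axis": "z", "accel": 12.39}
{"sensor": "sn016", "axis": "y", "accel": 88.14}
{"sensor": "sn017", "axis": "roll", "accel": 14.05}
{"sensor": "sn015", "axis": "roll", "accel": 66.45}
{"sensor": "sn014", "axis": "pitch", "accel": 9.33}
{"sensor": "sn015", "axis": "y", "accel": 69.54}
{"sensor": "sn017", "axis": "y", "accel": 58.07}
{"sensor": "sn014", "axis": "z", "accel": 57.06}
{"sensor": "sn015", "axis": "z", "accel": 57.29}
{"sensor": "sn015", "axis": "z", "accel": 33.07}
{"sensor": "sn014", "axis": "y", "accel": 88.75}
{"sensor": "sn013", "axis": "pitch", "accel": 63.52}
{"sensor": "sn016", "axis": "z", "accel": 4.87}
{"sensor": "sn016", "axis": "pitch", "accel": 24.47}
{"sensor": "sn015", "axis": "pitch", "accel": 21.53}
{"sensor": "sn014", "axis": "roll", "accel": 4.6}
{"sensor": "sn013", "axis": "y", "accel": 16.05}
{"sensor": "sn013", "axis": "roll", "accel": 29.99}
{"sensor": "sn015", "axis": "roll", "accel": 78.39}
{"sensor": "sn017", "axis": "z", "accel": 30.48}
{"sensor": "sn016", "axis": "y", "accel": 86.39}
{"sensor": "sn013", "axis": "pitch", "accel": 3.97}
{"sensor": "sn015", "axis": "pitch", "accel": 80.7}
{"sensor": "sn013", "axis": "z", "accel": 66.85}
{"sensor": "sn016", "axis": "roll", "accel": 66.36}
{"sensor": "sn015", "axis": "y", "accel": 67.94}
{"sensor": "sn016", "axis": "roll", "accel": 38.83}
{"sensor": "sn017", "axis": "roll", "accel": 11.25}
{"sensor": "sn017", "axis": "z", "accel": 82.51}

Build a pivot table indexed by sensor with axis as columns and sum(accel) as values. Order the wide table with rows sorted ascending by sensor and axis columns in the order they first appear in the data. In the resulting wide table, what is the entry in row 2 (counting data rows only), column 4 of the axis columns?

144.61

With rows sorted ascending by sensor, row 2 is sensor=sn014. axis columns in first-appearance order: y, roll, pitch, z; column 4 is z.
Long rows with sensor=sn014, axis=z: 87.55 + 57.06 = 144.61.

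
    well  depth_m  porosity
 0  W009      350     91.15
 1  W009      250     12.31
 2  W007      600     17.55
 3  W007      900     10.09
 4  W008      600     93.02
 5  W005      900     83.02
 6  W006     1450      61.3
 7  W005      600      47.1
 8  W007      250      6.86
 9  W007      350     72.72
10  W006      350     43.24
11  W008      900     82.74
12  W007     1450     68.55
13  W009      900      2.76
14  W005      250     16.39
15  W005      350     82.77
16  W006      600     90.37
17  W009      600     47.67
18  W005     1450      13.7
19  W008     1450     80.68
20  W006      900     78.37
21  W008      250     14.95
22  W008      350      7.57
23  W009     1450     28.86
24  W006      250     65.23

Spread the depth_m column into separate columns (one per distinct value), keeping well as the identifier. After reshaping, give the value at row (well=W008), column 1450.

80.68

Wide layout: rows indexed by well, columns are the 5 distinct depth_m values (350, 250, 600, 900, 1450).
Cell (well=W008, depth_m=1450) draws from the long row where well=W008 and depth_m=1450, which has porosity=80.68.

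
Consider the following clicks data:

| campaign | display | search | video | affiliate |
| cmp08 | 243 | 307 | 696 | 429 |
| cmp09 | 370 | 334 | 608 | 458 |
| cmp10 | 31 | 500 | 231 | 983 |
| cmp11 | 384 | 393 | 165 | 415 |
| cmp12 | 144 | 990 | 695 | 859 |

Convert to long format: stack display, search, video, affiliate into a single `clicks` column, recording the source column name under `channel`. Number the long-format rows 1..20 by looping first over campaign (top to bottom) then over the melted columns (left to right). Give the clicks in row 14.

393

20 rows total (5 × 4). Row 14: index ⌊(14-1)/4⌋ = 3 into campaign → cmp11; (14-1) mod 4 = 1 into the melted columns → search.
So row 14 is (cmp11, search, 393); clicks = 393.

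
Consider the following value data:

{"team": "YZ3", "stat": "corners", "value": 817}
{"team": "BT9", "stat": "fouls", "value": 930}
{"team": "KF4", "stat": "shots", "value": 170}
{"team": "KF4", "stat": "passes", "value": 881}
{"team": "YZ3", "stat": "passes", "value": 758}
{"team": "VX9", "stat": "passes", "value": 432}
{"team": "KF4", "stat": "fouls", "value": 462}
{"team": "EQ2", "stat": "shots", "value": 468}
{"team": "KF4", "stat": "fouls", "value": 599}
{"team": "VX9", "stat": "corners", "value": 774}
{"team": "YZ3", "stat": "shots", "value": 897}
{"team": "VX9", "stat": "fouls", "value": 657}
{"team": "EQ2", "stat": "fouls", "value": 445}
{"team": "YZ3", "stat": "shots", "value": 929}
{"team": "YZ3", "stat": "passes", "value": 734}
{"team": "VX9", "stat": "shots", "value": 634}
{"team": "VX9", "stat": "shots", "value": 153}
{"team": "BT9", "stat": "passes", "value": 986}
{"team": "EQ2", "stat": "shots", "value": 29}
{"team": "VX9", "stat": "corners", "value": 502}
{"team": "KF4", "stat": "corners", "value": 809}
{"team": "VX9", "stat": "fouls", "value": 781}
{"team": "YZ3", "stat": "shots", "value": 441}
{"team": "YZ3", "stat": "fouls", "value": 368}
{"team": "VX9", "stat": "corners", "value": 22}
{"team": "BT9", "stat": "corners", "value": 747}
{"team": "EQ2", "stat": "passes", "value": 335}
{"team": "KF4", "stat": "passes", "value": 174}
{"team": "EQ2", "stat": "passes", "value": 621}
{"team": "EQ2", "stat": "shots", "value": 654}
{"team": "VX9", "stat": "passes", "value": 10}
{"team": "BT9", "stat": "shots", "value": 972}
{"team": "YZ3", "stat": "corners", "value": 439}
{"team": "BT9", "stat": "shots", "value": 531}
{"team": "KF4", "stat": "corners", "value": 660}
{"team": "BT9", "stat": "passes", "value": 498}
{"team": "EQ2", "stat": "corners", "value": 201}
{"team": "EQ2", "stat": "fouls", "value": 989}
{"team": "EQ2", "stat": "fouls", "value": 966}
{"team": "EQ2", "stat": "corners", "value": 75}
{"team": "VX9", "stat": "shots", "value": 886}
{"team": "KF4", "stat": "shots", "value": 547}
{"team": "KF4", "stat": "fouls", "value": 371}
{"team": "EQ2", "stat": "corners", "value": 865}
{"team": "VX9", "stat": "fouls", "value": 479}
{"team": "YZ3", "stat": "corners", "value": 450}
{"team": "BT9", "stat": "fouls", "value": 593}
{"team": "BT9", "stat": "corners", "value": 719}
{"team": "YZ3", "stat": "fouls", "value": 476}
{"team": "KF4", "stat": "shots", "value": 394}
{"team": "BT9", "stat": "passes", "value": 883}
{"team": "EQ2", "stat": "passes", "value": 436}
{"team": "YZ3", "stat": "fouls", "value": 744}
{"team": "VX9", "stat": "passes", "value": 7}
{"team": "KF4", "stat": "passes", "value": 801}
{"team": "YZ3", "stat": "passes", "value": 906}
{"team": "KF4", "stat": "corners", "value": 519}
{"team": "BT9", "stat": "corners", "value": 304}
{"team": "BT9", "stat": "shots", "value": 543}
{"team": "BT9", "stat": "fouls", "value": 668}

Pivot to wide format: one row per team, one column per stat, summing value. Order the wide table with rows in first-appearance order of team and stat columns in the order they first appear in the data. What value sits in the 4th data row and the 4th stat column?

449

With rows in first-appearance order of team, row 4 is team=VX9. stat columns in first-appearance order: corners, fouls, shots, passes; column 4 is passes.
Long rows with team=VX9, stat=passes: 432 + 10 + 7 = 449.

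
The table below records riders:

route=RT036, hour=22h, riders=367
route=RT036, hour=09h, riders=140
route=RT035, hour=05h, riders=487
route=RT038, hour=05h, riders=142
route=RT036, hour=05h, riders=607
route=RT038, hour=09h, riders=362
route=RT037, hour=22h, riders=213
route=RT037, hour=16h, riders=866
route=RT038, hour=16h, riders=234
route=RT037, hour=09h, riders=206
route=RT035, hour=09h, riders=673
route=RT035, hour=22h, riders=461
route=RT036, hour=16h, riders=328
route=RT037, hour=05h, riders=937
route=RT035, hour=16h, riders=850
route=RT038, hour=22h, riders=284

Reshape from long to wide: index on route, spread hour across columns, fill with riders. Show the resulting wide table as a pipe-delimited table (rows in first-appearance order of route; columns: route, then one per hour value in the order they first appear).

| route | 22h | 09h | 05h | 16h |
| RT036 | 367 | 140 | 607 | 328 |
| RT035 | 461 | 673 | 487 | 850 |
| RT038 | 284 | 362 | 142 | 234 |
| RT037 | 213 | 206 | 937 | 866 |

Columns: route plus the 4 distinct hour values (22h, 09h, 05h, 16h).
For example, row RT036 column 22h takes riders=367 from the long row (RT036, 22h).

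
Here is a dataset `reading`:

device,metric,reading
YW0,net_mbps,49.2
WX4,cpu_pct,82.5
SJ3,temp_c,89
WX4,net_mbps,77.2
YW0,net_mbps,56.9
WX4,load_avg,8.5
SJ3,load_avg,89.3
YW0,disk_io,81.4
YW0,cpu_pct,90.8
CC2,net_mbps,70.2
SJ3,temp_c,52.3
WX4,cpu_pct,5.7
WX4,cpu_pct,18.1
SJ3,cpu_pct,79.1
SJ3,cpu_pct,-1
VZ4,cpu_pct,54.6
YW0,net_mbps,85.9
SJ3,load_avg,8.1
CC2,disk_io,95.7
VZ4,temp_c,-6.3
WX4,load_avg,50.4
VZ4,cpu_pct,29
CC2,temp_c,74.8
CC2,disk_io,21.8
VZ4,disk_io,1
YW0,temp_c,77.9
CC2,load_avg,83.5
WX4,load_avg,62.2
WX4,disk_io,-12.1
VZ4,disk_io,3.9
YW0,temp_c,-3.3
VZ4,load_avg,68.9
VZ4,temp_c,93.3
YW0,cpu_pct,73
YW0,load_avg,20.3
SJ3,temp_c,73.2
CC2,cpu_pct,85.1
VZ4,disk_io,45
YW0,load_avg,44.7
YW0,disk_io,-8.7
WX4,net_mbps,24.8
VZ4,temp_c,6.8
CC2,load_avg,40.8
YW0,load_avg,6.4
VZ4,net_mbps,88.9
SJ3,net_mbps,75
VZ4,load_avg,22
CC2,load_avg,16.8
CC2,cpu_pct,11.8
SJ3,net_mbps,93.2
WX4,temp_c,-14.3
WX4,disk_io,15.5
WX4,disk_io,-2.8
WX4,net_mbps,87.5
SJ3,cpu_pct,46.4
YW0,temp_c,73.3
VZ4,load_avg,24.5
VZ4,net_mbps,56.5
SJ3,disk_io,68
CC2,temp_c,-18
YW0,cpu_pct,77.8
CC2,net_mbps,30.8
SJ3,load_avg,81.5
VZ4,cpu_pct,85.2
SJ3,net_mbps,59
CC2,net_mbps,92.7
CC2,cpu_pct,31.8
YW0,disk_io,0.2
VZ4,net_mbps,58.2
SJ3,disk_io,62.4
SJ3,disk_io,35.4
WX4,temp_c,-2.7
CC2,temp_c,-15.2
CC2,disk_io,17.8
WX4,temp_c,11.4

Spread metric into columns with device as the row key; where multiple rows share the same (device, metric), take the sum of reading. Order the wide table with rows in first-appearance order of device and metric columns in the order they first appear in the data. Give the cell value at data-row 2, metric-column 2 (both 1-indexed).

With rows in first-appearance order of device, row 2 is device=WX4. metric columns in first-appearance order: net_mbps, cpu_pct, temp_c, load_avg, disk_io; column 2 is cpu_pct.
Long rows with device=WX4, metric=cpu_pct: 82.5 + 5.7 + 18.1 = 106.3.

106.3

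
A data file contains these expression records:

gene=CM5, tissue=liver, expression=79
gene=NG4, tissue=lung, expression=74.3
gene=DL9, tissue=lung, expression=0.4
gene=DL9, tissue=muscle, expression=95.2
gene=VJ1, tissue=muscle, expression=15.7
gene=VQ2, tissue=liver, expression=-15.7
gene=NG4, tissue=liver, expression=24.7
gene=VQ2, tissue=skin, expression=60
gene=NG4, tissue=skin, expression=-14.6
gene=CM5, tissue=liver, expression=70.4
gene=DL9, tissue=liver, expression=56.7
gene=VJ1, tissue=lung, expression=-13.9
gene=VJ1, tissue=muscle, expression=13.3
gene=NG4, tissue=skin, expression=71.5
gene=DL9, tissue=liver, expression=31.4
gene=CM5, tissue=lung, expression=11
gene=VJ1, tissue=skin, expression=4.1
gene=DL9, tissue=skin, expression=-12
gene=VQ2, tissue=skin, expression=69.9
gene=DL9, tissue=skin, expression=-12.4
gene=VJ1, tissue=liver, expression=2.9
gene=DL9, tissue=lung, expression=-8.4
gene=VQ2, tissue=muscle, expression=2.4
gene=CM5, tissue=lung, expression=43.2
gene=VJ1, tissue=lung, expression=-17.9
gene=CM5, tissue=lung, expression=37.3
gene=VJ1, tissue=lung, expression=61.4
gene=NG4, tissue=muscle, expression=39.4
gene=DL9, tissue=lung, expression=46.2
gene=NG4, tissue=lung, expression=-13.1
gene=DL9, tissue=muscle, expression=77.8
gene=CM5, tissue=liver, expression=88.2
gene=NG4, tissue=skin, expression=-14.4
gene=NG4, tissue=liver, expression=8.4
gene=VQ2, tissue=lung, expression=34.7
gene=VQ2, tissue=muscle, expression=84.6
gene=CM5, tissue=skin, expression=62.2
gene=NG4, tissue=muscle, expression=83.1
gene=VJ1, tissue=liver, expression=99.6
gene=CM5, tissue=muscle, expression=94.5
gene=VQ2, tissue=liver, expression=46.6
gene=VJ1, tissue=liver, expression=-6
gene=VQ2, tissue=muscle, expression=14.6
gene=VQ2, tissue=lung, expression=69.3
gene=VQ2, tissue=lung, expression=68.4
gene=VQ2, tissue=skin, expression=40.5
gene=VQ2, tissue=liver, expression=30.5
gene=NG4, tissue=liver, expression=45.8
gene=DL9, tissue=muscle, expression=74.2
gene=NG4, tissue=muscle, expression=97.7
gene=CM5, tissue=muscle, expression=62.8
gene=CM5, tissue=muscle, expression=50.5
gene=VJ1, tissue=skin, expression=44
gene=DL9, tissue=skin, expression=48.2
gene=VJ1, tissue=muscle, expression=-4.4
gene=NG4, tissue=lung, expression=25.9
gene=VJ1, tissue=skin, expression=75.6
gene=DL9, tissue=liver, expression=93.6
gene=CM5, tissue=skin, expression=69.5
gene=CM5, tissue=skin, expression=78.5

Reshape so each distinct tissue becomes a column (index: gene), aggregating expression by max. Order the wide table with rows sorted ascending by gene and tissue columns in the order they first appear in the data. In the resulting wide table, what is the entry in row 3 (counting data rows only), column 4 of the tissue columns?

With rows sorted ascending by gene, row 3 is gene=NG4. tissue columns in first-appearance order: liver, lung, muscle, skin; column 4 is skin.
Long rows with gene=NG4, tissue=skin: max(-14.6, 71.5, -14.4) = 71.5.

71.5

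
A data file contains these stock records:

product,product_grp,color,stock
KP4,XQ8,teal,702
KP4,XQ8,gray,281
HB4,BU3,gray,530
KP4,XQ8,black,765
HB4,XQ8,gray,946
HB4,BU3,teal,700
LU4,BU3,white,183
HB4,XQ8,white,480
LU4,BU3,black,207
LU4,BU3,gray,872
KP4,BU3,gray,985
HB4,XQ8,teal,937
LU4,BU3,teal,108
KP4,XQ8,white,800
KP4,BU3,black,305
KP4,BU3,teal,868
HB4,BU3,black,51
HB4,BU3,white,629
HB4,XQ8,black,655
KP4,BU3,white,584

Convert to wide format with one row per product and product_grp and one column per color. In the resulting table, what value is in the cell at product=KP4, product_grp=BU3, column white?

Wide layout: rows indexed by product and product_grp, columns are the 4 distinct color values (teal, gray, black, white).
Cell (product=KP4, product_grp=BU3, color=white) draws from the long row where product=KP4, product_grp=BU3 and color=white, which has stock=584.

584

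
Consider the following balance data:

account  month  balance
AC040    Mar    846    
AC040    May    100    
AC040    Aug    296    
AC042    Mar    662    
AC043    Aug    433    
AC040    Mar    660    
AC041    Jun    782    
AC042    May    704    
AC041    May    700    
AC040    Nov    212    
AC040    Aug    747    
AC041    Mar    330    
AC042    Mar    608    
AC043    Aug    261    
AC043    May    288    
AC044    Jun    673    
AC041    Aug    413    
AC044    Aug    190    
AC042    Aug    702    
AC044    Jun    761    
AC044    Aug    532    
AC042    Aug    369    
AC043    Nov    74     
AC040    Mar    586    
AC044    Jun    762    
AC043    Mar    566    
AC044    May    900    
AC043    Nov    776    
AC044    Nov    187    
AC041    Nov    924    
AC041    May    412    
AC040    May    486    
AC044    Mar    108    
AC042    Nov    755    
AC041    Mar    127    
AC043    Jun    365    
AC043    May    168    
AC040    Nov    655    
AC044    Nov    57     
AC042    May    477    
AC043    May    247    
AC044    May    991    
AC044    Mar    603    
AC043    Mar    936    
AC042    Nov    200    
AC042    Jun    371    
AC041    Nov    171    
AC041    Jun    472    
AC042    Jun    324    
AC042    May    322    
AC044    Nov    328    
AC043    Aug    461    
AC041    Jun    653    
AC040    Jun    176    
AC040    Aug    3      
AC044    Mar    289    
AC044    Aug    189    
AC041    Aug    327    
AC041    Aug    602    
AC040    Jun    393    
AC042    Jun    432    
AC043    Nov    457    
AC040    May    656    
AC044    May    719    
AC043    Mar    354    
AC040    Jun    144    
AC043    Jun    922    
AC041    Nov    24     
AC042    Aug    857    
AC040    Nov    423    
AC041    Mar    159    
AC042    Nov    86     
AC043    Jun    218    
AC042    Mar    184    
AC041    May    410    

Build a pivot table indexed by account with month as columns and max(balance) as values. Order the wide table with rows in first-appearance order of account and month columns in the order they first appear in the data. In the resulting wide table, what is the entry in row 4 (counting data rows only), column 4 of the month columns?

With rows in first-appearance order of account, row 4 is account=AC041. month columns in first-appearance order: Mar, May, Aug, Jun, Nov; column 4 is Jun.
Long rows with account=AC041, month=Jun: max(782, 472, 653) = 782.

782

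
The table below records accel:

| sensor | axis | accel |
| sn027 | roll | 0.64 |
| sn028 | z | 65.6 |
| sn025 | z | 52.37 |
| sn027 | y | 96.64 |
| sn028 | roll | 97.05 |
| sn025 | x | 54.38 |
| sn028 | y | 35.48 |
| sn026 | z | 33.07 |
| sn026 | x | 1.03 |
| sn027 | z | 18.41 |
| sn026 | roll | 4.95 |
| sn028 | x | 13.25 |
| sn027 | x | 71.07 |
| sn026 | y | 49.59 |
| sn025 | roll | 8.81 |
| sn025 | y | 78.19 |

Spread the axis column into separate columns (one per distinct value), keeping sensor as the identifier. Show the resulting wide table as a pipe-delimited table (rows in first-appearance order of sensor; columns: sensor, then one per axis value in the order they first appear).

| sensor | roll | z | y | x |
| sn027 | 0.64 | 18.41 | 96.64 | 71.07 |
| sn028 | 97.05 | 65.6 | 35.48 | 13.25 |
| sn025 | 8.81 | 52.37 | 78.19 | 54.38 |
| sn026 | 4.95 | 33.07 | 49.59 | 1.03 |

Columns: sensor plus the 4 distinct axis values (roll, z, y, x).
For example, row sn027 column roll takes accel=0.64 from the long row (sn027, roll).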